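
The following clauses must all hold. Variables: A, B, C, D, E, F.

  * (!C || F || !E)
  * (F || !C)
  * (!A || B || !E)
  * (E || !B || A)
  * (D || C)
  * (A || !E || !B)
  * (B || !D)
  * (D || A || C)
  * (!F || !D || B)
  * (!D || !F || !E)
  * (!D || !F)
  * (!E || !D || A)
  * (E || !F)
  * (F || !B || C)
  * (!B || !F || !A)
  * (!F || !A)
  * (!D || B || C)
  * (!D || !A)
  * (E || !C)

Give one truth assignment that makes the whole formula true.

A = False, B = False, C = True, D = False, E = True, F = True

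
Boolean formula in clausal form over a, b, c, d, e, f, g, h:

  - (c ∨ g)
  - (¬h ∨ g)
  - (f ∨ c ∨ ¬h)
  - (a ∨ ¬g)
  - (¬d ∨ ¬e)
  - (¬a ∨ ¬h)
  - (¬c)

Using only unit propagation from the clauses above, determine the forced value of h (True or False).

(¬c) is a unit clause: c = False.
(c ∨ g) with c = False leaves only g, so g = True.
(a ∨ ¬g) with g = True leaves only a, so a = True.
(¬h ∨ ¬a): since a = True, the clause reduces to (¬h). h = False.

False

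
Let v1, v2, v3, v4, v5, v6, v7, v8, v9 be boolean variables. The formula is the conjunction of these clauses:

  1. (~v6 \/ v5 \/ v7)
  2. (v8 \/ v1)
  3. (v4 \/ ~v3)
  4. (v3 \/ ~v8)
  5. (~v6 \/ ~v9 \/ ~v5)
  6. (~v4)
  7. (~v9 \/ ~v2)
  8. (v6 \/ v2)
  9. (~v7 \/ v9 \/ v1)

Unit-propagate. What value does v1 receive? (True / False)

True

(~v4) is a unit clause: v4 = False.
(~v3 \/ v4) with v4 = False leaves only ~v3, so v3 = False.
In (~v8 \/ v3), v3 is now false; ~v8 must hold, so v8 = False.
(v1 \/ v8) with v8 = False leaves only v1, so v1 = True.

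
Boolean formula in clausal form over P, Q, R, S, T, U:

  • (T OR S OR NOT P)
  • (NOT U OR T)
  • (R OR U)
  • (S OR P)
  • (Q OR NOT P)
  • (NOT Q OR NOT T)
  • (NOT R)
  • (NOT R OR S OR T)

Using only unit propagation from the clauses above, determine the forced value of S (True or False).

Unit clause (NOT R) sets R = False.
(U OR R) with R = False leaves only U, so U = True.
In (T OR NOT U), NOT U is now false; T must hold, so T = True.
(NOT T OR NOT Q): since T = True, the clause reduces to (NOT Q). Q = False.
From (NOT P OR Q) and Q = False: P = False.
(S OR P) with P = False leaves only S, so S = True.

True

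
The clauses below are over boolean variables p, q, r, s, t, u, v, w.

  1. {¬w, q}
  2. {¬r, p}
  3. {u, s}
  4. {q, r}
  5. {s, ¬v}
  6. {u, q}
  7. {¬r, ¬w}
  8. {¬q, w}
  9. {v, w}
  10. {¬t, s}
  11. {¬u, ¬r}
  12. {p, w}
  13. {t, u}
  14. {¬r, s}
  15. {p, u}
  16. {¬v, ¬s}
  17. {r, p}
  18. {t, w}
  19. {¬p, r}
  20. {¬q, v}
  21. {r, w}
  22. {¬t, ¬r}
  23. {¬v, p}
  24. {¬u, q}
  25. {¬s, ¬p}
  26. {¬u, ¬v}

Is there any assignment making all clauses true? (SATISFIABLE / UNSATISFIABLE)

UNSATISFIABLE

r = True:
  propagation gives p=True, w=False, q=False, u=True; an empty clause results — contradiction.
r = False:
  propagation gives q=True, w=True, p=True; an empty clause results — contradiction.
Every branch closes, so no satisfying assignment exists.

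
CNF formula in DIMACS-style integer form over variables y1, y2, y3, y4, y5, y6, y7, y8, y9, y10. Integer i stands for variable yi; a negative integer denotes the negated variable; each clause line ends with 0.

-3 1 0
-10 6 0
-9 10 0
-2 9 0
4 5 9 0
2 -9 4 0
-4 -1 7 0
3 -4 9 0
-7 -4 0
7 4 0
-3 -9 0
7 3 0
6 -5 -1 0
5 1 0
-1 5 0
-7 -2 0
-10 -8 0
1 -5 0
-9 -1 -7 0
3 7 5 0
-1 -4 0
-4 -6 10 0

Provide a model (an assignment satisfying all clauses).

Try y1 = True.
  then y5 is forced to True.
  then y6 is forced to True.
  then y4 is forced to False.
  then y7 is forced to True.
  then y2 is forced to False.
  then y9 is forced to False.
The remaining clauses are satisfied by y3 = True, y8 = True, y10 = False.
Every clause has at least one true literal under this assignment.

y1=T  y2=F  y3=T  y4=F  y5=T  y6=T  y7=T  y8=T  y9=F  y10=F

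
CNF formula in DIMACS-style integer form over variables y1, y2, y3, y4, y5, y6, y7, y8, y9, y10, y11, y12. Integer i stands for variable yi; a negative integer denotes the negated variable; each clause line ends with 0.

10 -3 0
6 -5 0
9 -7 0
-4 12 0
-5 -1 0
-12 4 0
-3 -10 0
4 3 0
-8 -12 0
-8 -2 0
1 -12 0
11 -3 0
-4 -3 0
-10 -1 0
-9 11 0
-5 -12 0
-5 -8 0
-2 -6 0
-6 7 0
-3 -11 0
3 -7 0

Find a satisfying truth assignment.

y1=1, y2=1, y3=0, y4=1, y5=0, y6=0, y7=0, y8=0, y9=0, y10=0, y11=0, y12=1

Check each clause:
  1. {¬y3, y10} — ¬y3 is true.
  2. {¬y5, y6} — ¬y5 is true.
  3. {y9, ¬y7} — ¬y7 is true.
  4. {¬y4, y12} — y12 is true.
  5. {¬y1, ¬y5} — ¬y5 is true.
  6. {y4, ¬y12} — y4 is true.
  7. {¬y10, ¬y3} — ¬y3 is true.
  8. {y3, y4} — y4 is true.
  9. {¬y12, ¬y8} — ¬y8 is true.
  10. {¬y2, ¬y8} — ¬y8 is true.
  11. {y1, ¬y12} — y1 is true.
  12. {¬y3, y11} — ¬y3 is true.
  13. {¬y4, ¬y3} — ¬y3 is true.
  14. {¬y1, ¬y10} — ¬y10 is true.
  15. {¬y9, y11} — ¬y9 is true.
  16. {¬y5, ¬y12} — ¬y5 is true.
  17. {¬y8, ¬y5} — ¬y8 is true.
  18. {¬y2, ¬y6} — ¬y6 is true.
  19. {¬y6, y7} — ¬y6 is true.
  20. {¬y3, ¬y11} — ¬y11 is true.
  21. {y3, ¬y7} — ¬y7 is true.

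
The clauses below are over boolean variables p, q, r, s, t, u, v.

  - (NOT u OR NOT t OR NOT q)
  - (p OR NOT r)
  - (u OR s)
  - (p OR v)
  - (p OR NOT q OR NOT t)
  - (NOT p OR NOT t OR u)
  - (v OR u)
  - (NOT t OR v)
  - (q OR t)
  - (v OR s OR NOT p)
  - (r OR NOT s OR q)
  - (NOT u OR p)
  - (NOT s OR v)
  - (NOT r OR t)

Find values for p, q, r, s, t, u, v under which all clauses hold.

p=False, q=True, r=False, s=True, t=False, u=False, v=True

Check each clause:
  1. (NOT q OR NOT t OR NOT u) — NOT u is true.
  2. (NOT r OR p) — NOT r is true.
  3. (u OR s) — s is true.
  4. (p OR v) — v is true.
  5. (p OR NOT q OR NOT t) — NOT t is true.
  6. (NOT t OR u OR NOT p) — NOT t is true.
  7. (v OR u) — v is true.
  8. (v OR NOT t) — NOT t is true.
  9. (t OR q) — q is true.
  10. (NOT p OR v OR s) — s is true.
  11. (q OR r OR NOT s) — q is true.
  12. (p OR NOT u) — NOT u is true.
  13. (v OR NOT s) — v is true.
  14. (t OR NOT r) — NOT r is true.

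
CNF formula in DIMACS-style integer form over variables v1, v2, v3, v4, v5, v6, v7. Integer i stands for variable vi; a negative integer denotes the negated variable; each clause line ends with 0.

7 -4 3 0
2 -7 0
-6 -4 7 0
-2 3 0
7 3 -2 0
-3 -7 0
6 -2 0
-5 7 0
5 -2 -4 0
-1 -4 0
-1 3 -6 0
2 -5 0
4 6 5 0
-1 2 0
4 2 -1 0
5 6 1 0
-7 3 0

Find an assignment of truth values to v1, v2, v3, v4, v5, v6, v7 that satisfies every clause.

v1=F, v2=F, v3=T, v4=F, v5=F, v6=T, v7=F

Try v1 = False.
The remaining clauses are satisfied by v2 = False, v3 = True, v4 = False, v5 = False, v6 = True, v7 = False.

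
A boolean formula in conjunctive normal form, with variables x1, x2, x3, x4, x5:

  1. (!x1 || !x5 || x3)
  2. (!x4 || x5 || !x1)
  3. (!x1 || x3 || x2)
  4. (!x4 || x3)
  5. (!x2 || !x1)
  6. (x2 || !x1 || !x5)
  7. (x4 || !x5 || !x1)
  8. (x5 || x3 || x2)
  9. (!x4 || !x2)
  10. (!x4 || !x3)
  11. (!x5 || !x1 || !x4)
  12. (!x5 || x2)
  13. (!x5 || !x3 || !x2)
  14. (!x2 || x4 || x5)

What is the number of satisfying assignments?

3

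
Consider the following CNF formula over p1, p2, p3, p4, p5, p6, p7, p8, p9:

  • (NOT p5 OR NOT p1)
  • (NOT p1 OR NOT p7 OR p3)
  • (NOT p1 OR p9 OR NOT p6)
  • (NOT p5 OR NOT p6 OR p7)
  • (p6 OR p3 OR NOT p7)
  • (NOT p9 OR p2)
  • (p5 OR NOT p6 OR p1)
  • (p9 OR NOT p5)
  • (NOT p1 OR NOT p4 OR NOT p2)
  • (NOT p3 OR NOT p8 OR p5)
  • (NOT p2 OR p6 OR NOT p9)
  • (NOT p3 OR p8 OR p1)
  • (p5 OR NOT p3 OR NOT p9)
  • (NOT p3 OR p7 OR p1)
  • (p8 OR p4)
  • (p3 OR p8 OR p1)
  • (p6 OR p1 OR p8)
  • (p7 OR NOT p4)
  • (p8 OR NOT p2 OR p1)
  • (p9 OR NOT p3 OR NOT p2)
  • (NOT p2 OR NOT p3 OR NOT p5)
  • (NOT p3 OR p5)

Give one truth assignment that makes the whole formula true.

p1=0, p2=0, p3=0, p4=0, p5=0, p6=0, p7=0, p8=1, p9=0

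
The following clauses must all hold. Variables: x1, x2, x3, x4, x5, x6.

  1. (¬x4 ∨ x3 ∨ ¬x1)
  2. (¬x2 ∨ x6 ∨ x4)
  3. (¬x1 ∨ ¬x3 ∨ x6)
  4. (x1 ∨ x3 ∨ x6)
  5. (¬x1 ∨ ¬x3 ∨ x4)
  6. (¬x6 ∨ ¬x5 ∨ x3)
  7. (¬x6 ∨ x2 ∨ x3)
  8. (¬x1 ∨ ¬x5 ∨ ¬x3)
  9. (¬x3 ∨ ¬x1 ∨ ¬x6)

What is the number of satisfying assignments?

19

Split on x3, then x1.
  x3=T, x1=T: a clause becomes empty — 0.
  x3=T, x1=F: x5 free; 7 ways for (x2,x4,x6) × 2^1 = 14.
  x3=F, x1=T: remaining (x2,x4,x5,x6) ∈ {(F,F,F,F); (F,F,T,F); (T,F,F,T)} — 3.
  x3=F, x1=F: remaining (x2,x4,x5,x6) ∈ {(T,F,F,T); (T,T,F,T)} — 2.
Total: 0 + 14 + 3 + 2 = 19.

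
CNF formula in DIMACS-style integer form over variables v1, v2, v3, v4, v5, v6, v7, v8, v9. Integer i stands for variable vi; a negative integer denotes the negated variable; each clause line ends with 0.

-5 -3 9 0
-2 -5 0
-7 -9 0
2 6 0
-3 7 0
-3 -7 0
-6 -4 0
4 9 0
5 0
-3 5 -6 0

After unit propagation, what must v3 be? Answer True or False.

Unit clause (v5) sets v5 = True.
(~v5 \/ ~v2): since v5 = True, the clause reduces to (~v2). v2 = False.
In (v2 \/ v6), v2 is now false; v6 must hold, so v6 = True.
In (~v6 \/ ~v4), ~v6 is now false; ~v4 must hold, so v4 = False.
In (v9 \/ v4), v4 is now false; v9 must hold, so v9 = True.
(~v7 \/ ~v9) with v9 = True leaves only ~v7, so v7 = False.
(v7 \/ ~v3): since v7 = False, the clause reduces to (~v3). v3 = False.

False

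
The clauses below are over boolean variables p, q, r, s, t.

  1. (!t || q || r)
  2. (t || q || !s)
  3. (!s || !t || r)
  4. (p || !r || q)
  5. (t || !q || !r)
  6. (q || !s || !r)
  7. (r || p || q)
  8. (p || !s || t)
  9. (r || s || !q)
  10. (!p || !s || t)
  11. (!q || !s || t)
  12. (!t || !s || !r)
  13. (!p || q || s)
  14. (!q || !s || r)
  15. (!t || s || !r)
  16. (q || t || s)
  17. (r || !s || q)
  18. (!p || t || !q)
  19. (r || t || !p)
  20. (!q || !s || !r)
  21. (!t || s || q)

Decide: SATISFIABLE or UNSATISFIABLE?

q = True:
  s = True:
    propagation gives t=True, r=True; an empty clause results — contradiction.
  s = False:
    propagation gives r=True, t=True; an empty clause results — contradiction.
q = False:
  s = True:
    propagation gives t=True, r=True; an empty clause results — contradiction.
  s = False:
    propagation gives p=False, r=False; an empty clause results — contradiction.
Every branch closes, so no satisfying assignment exists.

UNSATISFIABLE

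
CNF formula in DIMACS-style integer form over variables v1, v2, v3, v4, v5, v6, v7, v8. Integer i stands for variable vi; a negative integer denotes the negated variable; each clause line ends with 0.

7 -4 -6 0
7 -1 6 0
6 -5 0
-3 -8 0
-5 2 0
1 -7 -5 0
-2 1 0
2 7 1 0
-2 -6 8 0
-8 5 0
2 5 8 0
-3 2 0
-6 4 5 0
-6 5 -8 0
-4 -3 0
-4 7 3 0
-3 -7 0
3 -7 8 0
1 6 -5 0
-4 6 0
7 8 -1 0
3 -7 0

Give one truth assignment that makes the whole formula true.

v1=True, v2=True, v3=False, v4=False, v5=True, v6=True, v7=False, v8=True

Check each clause:
  1. (~v6 | v7 | ~v4) — ~v4 is true.
  2. (~v1 | v7 | v6) — v6 is true.
  3. (v6 | ~v5) — v6 is true.
  4. (~v8 | ~v3) — ~v3 is true.
  5. (v2 | ~v5) — v2 is true.
  6. (~v5 | ~v7 | v1) — ~v7 is true.
  7. (v1 | ~v2) — v1 is true.
  8. (v1 | v7 | v2) — v1 is true.
  9. (v8 | ~v6 | ~v2) — v8 is true.
  10. (v5 | ~v8) — v5 is true.
  11. (v2 | v5 | v8) — v8 is true.
  12. (~v3 | v2) — v2 is true.
  13. (v4 | v5 | ~v6) — v5 is true.
  14. (~v8 | ~v6 | v5) — v5 is true.
  15. (~v4 | ~v3) — ~v4 is true.
  16. (v3 | ~v4 | v7) — ~v4 is true.
  17. (~v3 | ~v7) — ~v7 is true.
  18. (v8 | ~v7 | v3) — v8 is true.
  19. (v1 | v6 | ~v5) — v1 is true.
  20. (v6 | ~v4) — ~v4 is true.
  21. (v7 | v8 | ~v1) — v8 is true.
  22. (~v7 | v3) — ~v7 is true.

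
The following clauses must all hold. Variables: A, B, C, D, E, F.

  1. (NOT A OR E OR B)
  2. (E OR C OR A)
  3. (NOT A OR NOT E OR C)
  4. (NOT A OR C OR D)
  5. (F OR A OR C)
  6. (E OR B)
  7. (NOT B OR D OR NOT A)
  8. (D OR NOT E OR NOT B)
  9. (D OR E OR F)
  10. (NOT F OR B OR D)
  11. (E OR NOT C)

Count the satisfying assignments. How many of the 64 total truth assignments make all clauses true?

14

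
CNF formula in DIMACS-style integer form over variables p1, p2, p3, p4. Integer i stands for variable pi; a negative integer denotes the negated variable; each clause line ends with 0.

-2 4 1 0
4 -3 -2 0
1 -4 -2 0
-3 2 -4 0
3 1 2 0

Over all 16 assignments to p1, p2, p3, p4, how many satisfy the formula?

7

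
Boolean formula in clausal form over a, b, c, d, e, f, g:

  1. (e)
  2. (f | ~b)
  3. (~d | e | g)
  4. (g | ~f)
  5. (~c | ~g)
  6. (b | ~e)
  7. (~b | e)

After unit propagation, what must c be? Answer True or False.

False

Unit clause (e) sets e = True.
In (~e | b), ~e is now false; b must hold, so b = True.
(~b | f) with b = True leaves only f, so f = True.
(~f | g) with f = True leaves only g, so g = True.
(~g | ~c) with g = True leaves only ~c, so c = False.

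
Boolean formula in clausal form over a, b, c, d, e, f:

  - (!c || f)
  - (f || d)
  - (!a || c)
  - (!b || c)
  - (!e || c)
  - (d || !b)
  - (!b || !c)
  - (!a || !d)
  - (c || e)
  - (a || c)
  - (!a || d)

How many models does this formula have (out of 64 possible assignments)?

4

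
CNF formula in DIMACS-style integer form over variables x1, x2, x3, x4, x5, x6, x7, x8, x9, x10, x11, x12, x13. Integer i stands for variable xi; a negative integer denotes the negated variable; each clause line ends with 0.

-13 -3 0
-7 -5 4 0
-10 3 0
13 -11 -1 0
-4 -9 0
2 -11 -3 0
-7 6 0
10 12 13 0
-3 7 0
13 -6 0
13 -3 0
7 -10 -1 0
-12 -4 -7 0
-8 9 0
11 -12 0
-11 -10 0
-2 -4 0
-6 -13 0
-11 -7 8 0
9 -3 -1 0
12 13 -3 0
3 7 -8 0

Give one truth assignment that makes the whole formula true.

x1 occurs only negated in the remaining clauses — set x1 = False.
Pure literal: x5 appears only negated; assign x5 = False.
Try x2 = False.
The remaining clauses are satisfied by x3 = False, x4 = True, x6 = False, x7 = False, x8 = False, x9 = False, x10 = False, x11 = False, x12 = False, x13 = True.

x1 = F, x2 = F, x3 = F, x4 = T, x5 = F, x6 = F, x7 = F, x8 = F, x9 = F, x10 = F, x11 = F, x12 = F, x13 = T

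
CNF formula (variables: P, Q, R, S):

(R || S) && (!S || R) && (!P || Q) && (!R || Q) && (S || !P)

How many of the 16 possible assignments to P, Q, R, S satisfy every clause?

Satisfying assignments:
  P=F Q=T R=T S=F
  P=F Q=T R=T S=T
  P=T Q=T R=T S=T
Count: 3.

3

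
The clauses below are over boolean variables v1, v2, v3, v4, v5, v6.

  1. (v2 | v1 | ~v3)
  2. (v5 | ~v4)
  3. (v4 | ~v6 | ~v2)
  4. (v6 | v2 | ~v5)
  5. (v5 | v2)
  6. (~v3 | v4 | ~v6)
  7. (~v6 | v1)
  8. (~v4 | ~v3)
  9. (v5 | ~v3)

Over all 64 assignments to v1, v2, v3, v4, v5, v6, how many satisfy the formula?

11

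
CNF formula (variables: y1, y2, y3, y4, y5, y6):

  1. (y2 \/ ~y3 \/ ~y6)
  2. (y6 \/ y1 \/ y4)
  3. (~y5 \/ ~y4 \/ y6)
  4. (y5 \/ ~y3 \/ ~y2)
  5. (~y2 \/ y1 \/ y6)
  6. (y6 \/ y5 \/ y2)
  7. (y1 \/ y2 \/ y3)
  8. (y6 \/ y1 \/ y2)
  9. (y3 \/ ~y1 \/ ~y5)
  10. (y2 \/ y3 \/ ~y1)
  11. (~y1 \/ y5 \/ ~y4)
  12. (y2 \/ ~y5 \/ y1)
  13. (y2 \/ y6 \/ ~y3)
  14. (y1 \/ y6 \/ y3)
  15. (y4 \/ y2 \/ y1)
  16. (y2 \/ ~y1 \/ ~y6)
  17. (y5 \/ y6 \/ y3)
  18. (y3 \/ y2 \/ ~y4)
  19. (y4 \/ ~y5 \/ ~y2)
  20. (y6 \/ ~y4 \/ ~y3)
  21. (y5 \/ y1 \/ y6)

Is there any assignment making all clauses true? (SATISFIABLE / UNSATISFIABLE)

Set y1 = False and propagate.
Set y2 = True and propagate.
  then y6 is forced to True.
Try y3 = False.
For the remaining variables, y4 = False, y5 = False works.
So y1 = 0  y2 = 1  y3 = 0  y4 = 0  y5 = 0  y6 = 1 is a satisfying assignment.

SATISFIABLE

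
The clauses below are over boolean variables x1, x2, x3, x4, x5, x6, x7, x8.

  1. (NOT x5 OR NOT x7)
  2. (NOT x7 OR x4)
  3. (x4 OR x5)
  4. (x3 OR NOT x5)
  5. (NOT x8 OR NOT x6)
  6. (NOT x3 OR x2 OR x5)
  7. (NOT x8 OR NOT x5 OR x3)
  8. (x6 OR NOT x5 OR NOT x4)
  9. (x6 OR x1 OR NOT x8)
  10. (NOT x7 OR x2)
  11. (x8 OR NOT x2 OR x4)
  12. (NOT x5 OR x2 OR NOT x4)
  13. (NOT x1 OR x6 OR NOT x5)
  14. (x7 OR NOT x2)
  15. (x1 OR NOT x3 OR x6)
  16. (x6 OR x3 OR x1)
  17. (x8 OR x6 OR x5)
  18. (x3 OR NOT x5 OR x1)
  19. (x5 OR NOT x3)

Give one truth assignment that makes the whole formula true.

x1=True  x2=True  x3=False  x4=True  x5=False  x6=True  x7=True  x8=False

Check each clause:
  1. (NOT x5 OR NOT x7) — NOT x5 is true.
  2. (x4 OR NOT x7) — x4 is true.
  3. (x5 OR x4) — x4 is true.
  4. (x3 OR NOT x5) — NOT x5 is true.
  5. (NOT x8 OR NOT x6) — NOT x8 is true.
  6. (NOT x3 OR x5 OR x2) — NOT x3 is true.
  7. (NOT x8 OR x3 OR NOT x5) — NOT x8 is true.
  8. (NOT x5 OR NOT x4 OR x6) — NOT x5 is true.
  9. (x1 OR NOT x8 OR x6) — NOT x8 is true.
  10. (x2 OR NOT x7) — x2 is true.
  11. (NOT x2 OR x4 OR x8) — x4 is true.
  12. (x2 OR NOT x5 OR NOT x4) — x2 is true.
  13. (NOT x1 OR x6 OR NOT x5) — NOT x5 is true.
  14. (x7 OR NOT x2) — x7 is true.
  15. (x1 OR NOT x3 OR x6) — x1 is true.
  16. (x1 OR x3 OR x6) — x1 is true.
  17. (x5 OR x6 OR x8) — x6 is true.
  18. (x1 OR NOT x5 OR x3) — x1 is true.
  19. (NOT x3 OR x5) — NOT x3 is true.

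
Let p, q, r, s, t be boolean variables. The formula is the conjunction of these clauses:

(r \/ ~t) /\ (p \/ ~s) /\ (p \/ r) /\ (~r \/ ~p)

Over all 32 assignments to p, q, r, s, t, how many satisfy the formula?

8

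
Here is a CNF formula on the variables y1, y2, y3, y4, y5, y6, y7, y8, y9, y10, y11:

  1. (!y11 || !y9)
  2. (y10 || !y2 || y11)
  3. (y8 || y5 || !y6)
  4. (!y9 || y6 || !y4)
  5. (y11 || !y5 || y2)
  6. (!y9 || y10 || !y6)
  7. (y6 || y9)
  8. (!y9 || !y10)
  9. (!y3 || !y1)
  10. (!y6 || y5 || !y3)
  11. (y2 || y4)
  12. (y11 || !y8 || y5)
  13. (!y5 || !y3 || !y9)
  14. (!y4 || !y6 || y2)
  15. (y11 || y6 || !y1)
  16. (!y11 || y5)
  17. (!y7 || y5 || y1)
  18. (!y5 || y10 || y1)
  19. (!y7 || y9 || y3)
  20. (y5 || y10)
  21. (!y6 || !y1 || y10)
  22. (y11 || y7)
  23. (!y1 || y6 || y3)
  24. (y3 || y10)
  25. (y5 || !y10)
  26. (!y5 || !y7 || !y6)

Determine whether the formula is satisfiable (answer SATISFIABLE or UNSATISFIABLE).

Set y1 = False and propagate.
The remaining clauses are satisfied by y2 = True, y3 = False, y4 = True, y5 = True, y6 = True, y7 = False, y8 = False, y9 = False, y10 = True, y11 = True.
So y1=0, y2=1, y3=0, y4=1, y5=1, y6=1, y7=0, y8=0, y9=0, y10=1, y11=1 is a satisfying assignment.

SATISFIABLE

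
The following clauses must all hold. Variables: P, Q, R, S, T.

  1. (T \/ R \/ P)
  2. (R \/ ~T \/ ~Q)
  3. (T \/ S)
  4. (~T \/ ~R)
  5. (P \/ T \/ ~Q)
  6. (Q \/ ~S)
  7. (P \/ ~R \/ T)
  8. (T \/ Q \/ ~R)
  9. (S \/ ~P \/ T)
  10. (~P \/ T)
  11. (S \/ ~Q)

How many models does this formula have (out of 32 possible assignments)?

Satisfying assignments:
  P=F Q=F R=F S=F T=T
  P=T Q=F R=F S=F T=T
That's 2 in total.

2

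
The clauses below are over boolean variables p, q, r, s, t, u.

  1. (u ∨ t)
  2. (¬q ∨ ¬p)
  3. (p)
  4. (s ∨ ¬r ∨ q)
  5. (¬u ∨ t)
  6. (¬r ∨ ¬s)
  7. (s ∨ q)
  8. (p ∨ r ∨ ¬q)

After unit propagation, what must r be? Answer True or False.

Unit clause (p) sets p = True.
From (¬p ∨ ¬q) and p = True: q = False.
(q ∨ s): since q = False, the clause reduces to (s). s = True.
From (¬s ∨ ¬r) and s = True: r = False.

False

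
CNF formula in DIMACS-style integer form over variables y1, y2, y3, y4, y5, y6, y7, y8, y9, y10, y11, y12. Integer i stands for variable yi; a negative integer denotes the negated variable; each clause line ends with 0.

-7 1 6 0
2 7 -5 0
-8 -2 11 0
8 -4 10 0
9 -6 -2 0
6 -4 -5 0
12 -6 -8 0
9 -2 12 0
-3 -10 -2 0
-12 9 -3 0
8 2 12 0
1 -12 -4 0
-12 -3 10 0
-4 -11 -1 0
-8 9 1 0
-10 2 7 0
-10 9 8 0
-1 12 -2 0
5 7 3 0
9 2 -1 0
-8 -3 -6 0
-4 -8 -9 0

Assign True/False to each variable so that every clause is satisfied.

Pure literal: y4 appears only negated; assign y4 = False.
Set y1 = True and propagate.
The remaining clauses are satisfied by y2 = False, y3 = False, y5 = True, y6 = False, y7 = True, y8 = False, y9 = True, y10 = True, y11 = True, y12 = True.
Check each clause:
  1. (y6 || y1 || !y7) — y1 is true.
  2. (y2 || y7 || !y5) — y7 is true.
  3. (!y8 || !y2 || y11) — !y8 is true.
  4. (!y4 || y8 || y10) — y10 is true.
  5. (!y6 || y9 || !y2) — y9 is true.
  6. (y6 || !y5 || !y4) — !y4 is true.
  7. (!y8 || !y6 || y12) — !y8 is true.
  8. (!y2 || y9 || y12) — y9 is true.
  9. (!y3 || !y10 || !y2) — !y3 is true.
  10. (!y3 || y9 || !y12) — y9 is true.
  11. (y2 || y8 || y12) — y12 is true.
  12. (!y4 || y1 || !y12) — y1 is true.
  13. (y10 || !y12 || !y3) — y10 is true.
  14. (!y11 || !y1 || !y4) — !y4 is true.
  15. (y9 || !y8 || y1) — !y8 is true.
  16. (!y10 || y2 || y7) — y7 is true.
  17. (y9 || !y10 || y8) — y9 is true.
  18. (!y2 || y12 || !y1) — y12 is true.
  19. (y7 || y3 || y5) — y5 is true.
  20. (y9 || y2 || !y1) — y9 is true.
  21. (!y3 || !y6 || !y8) — !y8 is true.
  22. (!y8 || !y4 || !y9) — !y8 is true.

y1=T, y2=F, y3=F, y4=F, y5=T, y6=F, y7=T, y8=F, y9=T, y10=T, y11=T, y12=T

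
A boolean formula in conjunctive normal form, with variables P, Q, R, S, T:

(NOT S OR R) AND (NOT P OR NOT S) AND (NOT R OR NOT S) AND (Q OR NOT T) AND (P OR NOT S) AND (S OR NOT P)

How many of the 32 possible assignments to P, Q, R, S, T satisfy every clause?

6

The models are:
  P=F Q=F R=F S=F T=F
  P=F Q=F R=T S=F T=F
  P=F Q=T R=F S=F T=F
  P=F Q=T R=F S=F T=T
  P=F Q=T R=T S=F T=F
  P=F Q=T R=T S=F T=T
That's 6 in total.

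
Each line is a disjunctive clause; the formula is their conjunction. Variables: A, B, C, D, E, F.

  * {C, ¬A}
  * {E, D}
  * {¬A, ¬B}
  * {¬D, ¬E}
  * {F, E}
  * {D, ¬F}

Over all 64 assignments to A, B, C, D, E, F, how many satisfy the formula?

10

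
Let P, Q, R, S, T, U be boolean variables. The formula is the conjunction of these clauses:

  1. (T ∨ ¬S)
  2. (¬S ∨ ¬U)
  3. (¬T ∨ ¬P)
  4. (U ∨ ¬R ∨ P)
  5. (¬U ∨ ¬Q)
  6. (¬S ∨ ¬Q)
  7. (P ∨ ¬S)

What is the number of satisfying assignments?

14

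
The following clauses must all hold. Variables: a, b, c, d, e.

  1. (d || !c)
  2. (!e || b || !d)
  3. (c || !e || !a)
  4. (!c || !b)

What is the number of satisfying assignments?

13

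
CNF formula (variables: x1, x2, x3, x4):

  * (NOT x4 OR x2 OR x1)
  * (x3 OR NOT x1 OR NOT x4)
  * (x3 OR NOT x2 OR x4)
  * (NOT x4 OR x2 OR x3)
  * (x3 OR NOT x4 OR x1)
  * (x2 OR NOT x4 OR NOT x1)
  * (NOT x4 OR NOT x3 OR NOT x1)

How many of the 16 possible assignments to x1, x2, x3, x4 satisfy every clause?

7

The models are:
  x1=F x2=F x3=F x4=F
  x1=F x2=F x3=T x4=F
  x1=F x2=T x3=T x4=F
  x1=F x2=T x3=T x4=T
  x1=T x2=F x3=F x4=F
  x1=T x2=F x3=T x4=F
  x1=T x2=T x3=T x4=F
Count: 7.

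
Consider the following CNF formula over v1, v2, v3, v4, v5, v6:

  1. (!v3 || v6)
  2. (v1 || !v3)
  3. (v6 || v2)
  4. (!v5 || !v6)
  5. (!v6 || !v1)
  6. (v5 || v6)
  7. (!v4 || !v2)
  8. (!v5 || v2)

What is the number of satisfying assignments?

Satisfying assignments:
  v1=F v2=F v3=F v4=F v5=F v6=T
  v1=F v2=F v3=F v4=T v5=F v6=T
  v1=F v2=T v3=F v4=F v5=F v6=T
  v1=F v2=T v3=F v4=F v5=T v6=F
  v1=T v2=T v3=F v4=F v5=T v6=F
That's 5 in total.

5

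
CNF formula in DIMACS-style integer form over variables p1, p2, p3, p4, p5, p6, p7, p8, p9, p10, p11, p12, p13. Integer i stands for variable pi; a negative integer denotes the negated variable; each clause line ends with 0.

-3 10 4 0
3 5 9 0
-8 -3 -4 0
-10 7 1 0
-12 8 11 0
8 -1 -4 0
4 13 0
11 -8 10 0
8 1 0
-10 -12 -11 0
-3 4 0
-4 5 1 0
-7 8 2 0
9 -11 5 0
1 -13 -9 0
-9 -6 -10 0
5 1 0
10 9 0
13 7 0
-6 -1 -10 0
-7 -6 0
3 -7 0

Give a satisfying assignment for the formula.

p1=1, p2=1, p3=0, p4=0, p5=1, p6=0, p7=0, p8=1, p9=1, p10=1, p11=1, p12=0, p13=1

Check each clause:
  1. (!p3 || p4 || p10) — p10 is true.
  2. (p3 || p5 || p9) — p9 is true.
  3. (!p8 || !p4 || !p3) — !p4 is true.
  4. (!p10 || p7 || p1) — p1 is true.
  5. (p11 || p8 || !p12) — p8 is true.
  6. (p8 || !p4 || !p1) — p8 is true.
  7. (p4 || p13) — p13 is true.
  8. (!p8 || p10 || p11) — p10 is true.
  9. (p1 || p8) — p8 is true.
  10. (!p11 || !p10 || !p12) — !p12 is true.
  11. (!p3 || p4) — !p3 is true.
  12. (!p4 || p1 || p5) — p1 is true.
  13. (p2 || p8 || !p7) — p8 is true.
  14. (p9 || p5 || !p11) — p9 is true.
  15. (p1 || !p13 || !p9) — p1 is true.
  16. (!p6 || !p10 || !p9) — !p6 is true.
  17. (p1 || p5) — p1 is true.
  18. (p10 || p9) — p9 is true.
  19. (p13 || p7) — p13 is true.
  20. (!p10 || !p6 || !p1) — !p6 is true.
  21. (!p6 || !p7) — !p7 is true.
  22. (p3 || !p7) — !p7 is true.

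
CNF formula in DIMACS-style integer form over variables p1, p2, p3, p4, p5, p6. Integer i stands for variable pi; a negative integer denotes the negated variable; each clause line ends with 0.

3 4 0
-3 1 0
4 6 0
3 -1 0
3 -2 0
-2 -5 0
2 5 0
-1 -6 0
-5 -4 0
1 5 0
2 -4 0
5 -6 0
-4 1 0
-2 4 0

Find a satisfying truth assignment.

p1 = 1, p2 = 1, p3 = 1, p4 = 1, p5 = 0, p6 = 0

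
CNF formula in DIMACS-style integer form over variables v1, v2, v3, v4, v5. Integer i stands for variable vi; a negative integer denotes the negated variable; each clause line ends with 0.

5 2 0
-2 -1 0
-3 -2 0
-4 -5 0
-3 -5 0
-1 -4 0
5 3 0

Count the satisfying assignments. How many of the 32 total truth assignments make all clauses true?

3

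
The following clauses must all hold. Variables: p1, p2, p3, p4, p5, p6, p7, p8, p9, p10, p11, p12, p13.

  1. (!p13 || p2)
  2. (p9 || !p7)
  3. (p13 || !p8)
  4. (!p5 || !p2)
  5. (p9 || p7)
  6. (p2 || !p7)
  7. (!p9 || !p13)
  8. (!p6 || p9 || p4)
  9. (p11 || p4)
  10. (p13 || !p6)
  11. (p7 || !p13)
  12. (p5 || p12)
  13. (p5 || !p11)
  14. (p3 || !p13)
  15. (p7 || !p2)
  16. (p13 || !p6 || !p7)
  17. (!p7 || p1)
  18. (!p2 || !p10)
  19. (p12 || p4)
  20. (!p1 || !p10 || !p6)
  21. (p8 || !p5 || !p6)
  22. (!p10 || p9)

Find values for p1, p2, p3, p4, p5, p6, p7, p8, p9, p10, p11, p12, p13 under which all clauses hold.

Pure literal: p3 appears only positively; assign p3 = True.
Pure literal: p6 appears only negated; assign p6 = False.
Branch on p1: take p1 = False.
  then p7 is forced to False.
  then p9 is forced to True.
  then p13 is forced to False.
  then p8 is forced to False.
  then p2 is forced to False.
For the remaining variables, p4 = False, p5 = True, p10 = False, p11 = True, p12 = True works.
Every clause has at least one true literal under this assignment.

p1=F  p2=F  p3=T  p4=F  p5=T  p6=F  p7=F  p8=F  p9=T  p10=F  p11=T  p12=T  p13=F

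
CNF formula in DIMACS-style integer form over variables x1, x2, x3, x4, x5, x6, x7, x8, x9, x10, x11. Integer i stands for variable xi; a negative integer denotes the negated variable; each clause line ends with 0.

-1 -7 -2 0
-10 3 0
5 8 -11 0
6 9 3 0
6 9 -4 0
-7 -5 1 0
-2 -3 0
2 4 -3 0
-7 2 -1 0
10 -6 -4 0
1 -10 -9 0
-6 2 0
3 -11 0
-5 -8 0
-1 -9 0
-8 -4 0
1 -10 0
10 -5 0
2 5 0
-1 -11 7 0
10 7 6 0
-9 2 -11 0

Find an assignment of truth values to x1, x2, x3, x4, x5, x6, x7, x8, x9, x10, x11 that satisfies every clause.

x1 = 0, x2 = 1, x3 = 0, x4 = 1, x5 = 0, x6 = 0, x7 = 1, x8 = 0, x9 = 1, x10 = 0, x11 = 0

Pure literal: x11 appears only negated; assign x11 = False.
Try x1 = False.
  then x10 is forced to False.
  then x5 is forced to False.
  then x2 is forced to True.
  then x3 is forced to False.
Set x4 = True and propagate.
  then x6 is forced to False.
  then x9 is forced to True.
  then x8 is forced to False.
  then x7 is forced to True.
Every clause has at least one true literal under this assignment.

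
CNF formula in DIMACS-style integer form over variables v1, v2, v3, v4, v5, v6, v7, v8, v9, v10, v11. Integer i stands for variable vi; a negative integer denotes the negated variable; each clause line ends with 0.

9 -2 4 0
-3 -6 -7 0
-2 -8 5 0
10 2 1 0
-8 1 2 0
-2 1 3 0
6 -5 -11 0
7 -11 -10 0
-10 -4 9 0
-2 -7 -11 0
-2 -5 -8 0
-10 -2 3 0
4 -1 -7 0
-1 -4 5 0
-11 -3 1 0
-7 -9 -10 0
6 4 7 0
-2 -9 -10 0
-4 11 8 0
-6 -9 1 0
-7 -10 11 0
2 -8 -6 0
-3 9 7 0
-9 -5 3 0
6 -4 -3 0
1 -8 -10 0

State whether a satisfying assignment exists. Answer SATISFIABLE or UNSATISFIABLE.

SATISFIABLE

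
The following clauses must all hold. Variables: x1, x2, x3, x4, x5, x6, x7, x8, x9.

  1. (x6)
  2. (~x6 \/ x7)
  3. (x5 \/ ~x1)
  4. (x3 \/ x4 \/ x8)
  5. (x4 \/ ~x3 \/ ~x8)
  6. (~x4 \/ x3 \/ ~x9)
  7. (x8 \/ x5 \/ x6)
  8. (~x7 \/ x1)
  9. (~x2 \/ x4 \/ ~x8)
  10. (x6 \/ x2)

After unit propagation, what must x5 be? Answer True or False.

True

(x6) is a unit clause: x6 = True.
(x7 \/ ~x6): since x6 = True, the clause reduces to (x7). x7 = True.
(~x7 \/ x1): since x7 = True, the clause reduces to (x1). x1 = True.
From (x5 \/ ~x1) and x1 = True: x5 = True.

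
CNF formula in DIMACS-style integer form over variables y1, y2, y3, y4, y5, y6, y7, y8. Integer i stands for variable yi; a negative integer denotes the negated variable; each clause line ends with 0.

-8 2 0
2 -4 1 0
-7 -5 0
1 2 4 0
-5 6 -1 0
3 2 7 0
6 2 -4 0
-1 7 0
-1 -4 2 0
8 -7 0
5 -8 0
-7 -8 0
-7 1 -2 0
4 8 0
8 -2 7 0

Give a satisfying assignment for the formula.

y1=False, y2=True, y3=False, y4=False, y5=True, y6=True, y7=False, y8=True

Check each clause:
  1. (y2 || !y8) — y2 is true.
  2. (y2 || !y4 || y1) — y2 is true.
  3. (!y5 || !y7) — !y7 is true.
  4. (y2 || y1 || y4) — y2 is true.
  5. (!y1 || !y5 || y6) — y6 is true.
  6. (y7 || y3 || y2) — y2 is true.
  7. (!y4 || y2 || y6) — y2 is true.
  8. (y7 || !y1) — !y1 is true.
  9. (!y4 || !y1 || y2) — y2 is true.
  10. (y8 || !y7) — y8 is true.
  11. (!y8 || y5) — y5 is true.
  12. (!y7 || !y8) — !y7 is true.
  13. (!y2 || y1 || !y7) — !y7 is true.
  14. (y8 || y4) — y8 is true.
  15. (y7 || y8 || !y2) — y8 is true.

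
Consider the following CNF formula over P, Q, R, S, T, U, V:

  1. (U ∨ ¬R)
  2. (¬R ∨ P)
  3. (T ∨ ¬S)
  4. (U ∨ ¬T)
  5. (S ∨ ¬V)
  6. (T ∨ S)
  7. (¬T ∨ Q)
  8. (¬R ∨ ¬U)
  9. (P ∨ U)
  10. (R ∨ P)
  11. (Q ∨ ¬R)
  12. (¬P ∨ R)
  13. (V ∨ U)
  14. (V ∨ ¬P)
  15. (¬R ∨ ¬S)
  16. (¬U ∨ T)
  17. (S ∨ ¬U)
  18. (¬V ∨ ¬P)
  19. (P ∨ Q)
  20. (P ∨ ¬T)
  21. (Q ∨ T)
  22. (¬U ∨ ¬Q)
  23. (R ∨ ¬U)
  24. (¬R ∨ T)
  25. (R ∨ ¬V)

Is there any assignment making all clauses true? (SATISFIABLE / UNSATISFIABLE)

R = True:
  propagation gives U=True; an empty clause results — contradiction.
R = False:
  propagation gives P=True; an empty clause results — contradiction.
Every branch closes, so no satisfying assignment exists.

UNSATISFIABLE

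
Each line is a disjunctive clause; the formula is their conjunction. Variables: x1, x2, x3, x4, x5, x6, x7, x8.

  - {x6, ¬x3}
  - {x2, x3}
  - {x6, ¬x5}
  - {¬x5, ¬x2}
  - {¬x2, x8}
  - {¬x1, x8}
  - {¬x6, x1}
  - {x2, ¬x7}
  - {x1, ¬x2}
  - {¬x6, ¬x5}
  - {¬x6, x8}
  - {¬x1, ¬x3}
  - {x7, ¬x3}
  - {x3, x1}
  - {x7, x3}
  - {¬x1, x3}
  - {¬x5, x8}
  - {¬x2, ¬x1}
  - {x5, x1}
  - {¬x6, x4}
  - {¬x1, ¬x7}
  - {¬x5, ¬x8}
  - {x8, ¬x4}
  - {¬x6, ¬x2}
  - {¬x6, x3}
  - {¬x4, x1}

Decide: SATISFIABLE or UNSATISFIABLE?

UNSATISFIABLE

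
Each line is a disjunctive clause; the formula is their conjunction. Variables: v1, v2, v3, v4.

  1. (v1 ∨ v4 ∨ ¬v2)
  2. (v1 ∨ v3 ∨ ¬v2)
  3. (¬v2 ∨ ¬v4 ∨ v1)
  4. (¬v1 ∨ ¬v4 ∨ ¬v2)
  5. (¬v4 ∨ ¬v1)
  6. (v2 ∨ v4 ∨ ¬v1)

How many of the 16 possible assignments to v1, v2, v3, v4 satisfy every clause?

The models are:
  v1=0 v2=0 v3=0 v4=0
  v1=0 v2=0 v3=0 v4=1
  v1=0 v2=0 v3=1 v4=0
  v1=0 v2=0 v3=1 v4=1
  v1=1 v2=1 v3=0 v4=0
  v1=1 v2=1 v3=1 v4=0
Count: 6.

6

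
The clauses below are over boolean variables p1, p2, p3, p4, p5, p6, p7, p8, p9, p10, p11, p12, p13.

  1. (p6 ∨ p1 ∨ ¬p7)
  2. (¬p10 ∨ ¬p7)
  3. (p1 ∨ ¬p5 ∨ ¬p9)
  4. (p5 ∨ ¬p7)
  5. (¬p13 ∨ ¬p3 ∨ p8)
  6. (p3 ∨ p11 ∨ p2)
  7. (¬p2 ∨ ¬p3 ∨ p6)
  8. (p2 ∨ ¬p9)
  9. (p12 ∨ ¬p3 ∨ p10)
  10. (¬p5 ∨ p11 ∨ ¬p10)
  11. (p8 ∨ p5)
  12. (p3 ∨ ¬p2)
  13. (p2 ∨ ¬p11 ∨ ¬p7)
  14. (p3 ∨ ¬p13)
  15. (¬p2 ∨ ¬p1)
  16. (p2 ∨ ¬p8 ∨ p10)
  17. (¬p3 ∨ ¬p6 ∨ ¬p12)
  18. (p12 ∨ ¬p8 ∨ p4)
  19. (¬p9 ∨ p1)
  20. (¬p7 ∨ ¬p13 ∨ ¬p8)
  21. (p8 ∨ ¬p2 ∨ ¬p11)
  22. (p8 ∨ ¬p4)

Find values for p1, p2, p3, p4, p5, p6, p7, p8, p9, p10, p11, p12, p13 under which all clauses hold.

p1=1, p2=0, p3=1, p4=1, p5=0, p6=0, p7=0, p8=1, p9=0, p10=1, p11=1, p12=0, p13=1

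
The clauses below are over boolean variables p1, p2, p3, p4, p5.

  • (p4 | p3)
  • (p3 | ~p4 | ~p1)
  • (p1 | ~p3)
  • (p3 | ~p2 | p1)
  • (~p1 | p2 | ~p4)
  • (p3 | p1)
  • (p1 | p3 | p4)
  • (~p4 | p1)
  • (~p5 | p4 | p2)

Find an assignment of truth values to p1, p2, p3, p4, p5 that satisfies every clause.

p1 = True, p2 = True, p3 = True, p4 = False, p5 = False

Check each clause:
  1. (p3 | p4) — p3 is true.
  2. (~p4 | ~p1 | p3) — p3 is true.
  3. (p1 | ~p3) — p1 is true.
  4. (p1 | p3 | ~p2) — p1 is true.
  5. (p2 | ~p4 | ~p1) — p2 is true.
  6. (p3 | p1) — p1 is true.
  7. (p4 | p3 | p1) — p1 is true.
  8. (p1 | ~p4) — p1 is true.
  9. (p4 | p2 | ~p5) — p2 is true.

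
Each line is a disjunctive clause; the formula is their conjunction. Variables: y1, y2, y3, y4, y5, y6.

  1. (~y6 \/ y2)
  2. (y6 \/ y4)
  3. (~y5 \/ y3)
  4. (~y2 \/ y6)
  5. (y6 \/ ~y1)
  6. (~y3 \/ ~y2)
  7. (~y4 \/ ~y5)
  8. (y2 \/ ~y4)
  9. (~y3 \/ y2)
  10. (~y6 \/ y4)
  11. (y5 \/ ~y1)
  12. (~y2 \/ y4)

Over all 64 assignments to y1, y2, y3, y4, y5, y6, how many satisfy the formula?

The models are:
  y1=0 y2=1 y3=0 y4=1 y5=0 y6=1
Count: 1.

1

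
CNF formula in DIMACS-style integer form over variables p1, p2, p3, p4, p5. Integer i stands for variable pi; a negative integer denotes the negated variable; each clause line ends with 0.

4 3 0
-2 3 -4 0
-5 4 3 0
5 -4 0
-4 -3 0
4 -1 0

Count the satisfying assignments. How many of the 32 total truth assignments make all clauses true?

6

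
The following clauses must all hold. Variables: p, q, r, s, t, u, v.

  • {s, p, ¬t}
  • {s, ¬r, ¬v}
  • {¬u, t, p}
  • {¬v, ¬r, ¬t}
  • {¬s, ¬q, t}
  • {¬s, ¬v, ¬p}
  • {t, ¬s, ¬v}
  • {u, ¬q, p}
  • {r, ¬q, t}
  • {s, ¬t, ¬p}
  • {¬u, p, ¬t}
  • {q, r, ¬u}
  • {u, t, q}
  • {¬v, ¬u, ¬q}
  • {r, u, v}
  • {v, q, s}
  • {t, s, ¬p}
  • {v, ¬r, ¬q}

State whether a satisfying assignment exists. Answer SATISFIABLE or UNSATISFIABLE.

Branch on p: take p = False.
The remaining clauses are satisfied by q = False, r = False, s = True, t = True, u = False, v = True.
So p = F, q = F, r = F, s = T, t = T, u = F, v = T is a satisfying assignment.

SATISFIABLE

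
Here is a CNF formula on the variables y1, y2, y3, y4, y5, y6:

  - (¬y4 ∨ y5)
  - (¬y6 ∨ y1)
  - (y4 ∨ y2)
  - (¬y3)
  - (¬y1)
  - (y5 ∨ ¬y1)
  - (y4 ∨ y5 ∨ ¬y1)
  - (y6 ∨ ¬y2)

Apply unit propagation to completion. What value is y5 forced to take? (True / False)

(¬y3) is a unit clause: y3 = False.
(¬y1) is a unit clause: y1 = False.
(¬y6 ∨ y1) with y1 = False leaves only ¬y6, so y6 = False.
From (y6 ∨ ¬y2) and y6 = False: y2 = False.
(y4 ∨ y2): since y2 = False, the clause reduces to (y4). y4 = True.
(¬y4 ∨ y5) with y4 = True leaves only y5, so y5 = True.

True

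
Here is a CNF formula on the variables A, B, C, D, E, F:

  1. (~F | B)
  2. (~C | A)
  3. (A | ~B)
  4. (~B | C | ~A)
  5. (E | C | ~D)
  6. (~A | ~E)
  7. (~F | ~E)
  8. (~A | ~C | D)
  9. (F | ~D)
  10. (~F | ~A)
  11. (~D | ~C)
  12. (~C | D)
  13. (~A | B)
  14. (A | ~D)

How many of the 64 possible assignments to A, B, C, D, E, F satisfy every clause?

The models are:
  A=F B=F C=F D=F E=F F=F
  A=F B=F C=F D=F E=T F=F
That's 2 in total.

2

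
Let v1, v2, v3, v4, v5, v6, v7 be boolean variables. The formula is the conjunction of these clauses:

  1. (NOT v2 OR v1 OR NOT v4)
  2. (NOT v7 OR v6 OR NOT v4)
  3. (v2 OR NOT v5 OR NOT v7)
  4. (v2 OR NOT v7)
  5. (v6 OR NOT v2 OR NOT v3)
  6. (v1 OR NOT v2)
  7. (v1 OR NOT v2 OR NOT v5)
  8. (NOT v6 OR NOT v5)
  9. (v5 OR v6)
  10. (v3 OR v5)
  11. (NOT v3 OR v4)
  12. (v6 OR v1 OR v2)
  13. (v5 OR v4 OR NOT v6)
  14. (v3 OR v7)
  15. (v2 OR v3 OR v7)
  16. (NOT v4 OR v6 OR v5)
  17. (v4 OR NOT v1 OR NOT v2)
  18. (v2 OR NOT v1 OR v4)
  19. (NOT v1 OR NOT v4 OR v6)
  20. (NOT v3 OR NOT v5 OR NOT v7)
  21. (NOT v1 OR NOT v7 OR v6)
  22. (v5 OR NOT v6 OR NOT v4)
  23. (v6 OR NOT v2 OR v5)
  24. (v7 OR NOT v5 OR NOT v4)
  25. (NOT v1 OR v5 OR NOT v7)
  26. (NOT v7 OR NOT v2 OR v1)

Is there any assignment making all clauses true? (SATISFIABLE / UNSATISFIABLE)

v2 = True:
  propagation gives v1=True, v4=True, v6=True, v5=False; an empty clause results — contradiction.
v2 = False:
  propagation gives v7=False, v3=True, v4=True, v5=False; an empty clause results — contradiction.
Every branch closes, so no satisfying assignment exists.

UNSATISFIABLE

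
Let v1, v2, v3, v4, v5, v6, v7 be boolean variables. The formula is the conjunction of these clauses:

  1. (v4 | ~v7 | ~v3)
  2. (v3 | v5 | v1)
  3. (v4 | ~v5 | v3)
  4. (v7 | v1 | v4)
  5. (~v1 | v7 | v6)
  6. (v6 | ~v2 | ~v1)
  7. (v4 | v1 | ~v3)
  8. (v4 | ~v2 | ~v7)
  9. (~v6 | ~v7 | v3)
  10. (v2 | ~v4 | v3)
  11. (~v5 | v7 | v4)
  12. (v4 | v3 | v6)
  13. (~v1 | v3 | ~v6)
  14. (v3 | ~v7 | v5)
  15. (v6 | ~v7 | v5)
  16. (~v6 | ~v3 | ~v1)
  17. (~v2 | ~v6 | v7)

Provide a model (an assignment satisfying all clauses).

v1=False, v2=False, v3=True, v4=True, v5=False, v6=True, v7=False

Try v1 = False.
Set v2 = False and propagate.
Try v3 = True.
  then v4 is forced to True.
For the remaining variables, v5 = False, v6 = True, v7 = False works.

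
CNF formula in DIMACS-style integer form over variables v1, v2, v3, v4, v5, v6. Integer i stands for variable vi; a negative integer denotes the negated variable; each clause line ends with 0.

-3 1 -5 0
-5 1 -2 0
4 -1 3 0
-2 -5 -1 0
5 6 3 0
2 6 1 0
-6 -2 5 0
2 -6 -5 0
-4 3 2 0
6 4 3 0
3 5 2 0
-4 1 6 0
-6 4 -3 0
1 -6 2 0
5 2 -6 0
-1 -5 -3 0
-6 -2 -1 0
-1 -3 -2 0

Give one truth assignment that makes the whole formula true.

Try v1 = True.
Branch on v2: take v2 = False.
Branch on v3: take v3 = True.
  then v5 is forced to False.
  then v6 is forced to False.
v4 is now unconstrained; take v4 = False.

v1=T, v2=F, v3=T, v4=F, v5=F, v6=F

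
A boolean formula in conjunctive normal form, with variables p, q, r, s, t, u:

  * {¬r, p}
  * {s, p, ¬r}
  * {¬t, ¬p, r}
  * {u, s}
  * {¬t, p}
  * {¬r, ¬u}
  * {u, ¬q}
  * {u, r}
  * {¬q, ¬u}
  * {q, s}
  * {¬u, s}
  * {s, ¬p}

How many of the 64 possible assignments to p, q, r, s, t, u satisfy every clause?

4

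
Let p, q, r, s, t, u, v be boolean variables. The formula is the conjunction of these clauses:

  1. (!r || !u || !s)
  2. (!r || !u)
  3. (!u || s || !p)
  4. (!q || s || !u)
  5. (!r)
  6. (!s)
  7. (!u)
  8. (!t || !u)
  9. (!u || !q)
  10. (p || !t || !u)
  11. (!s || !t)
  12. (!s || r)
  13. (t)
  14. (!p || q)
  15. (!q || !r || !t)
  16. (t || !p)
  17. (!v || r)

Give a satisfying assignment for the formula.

(!r) is a unit clause, so r = False.
The clause (!s) is unit: s must be False.
(!u) is a unit clause, so u = False.
The clause (t) is unit: t must be True.
(!v) is a unit clause, so v = False.
p occurs only negated in the remaining clauses — set p = False.
q is now unconstrained; take q = False.
Every clause has at least one true literal under this assignment.

p=False  q=False  r=False  s=False  t=True  u=False  v=False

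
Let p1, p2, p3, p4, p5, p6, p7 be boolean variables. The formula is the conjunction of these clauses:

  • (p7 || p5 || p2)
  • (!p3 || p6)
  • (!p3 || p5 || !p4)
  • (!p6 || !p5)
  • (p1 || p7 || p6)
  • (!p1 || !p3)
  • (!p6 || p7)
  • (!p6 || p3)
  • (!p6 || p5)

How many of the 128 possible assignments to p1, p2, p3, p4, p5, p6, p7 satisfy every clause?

Case analysis on p6 and p3:
  p6=1, p3=1: a clause becomes empty — 0.
  p6=1, p3=0: a clause becomes empty — 0.
  p6=0, p3=1: a clause becomes empty — 0.
  p6=0, p3=0: p4 free; 11 ways for (p1,p2,p5,p7) × 2^1 = 22.
Total: 0 + 0 + 0 + 22 = 22.

22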